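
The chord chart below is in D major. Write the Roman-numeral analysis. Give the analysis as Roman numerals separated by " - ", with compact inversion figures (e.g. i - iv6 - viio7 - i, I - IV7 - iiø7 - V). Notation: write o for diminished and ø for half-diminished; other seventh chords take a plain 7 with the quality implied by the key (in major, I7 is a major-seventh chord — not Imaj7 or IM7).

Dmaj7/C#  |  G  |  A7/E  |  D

I42 - IV - V43 - I

Dmaj7/C# has root D, degree 1 in D major, so I42.
G: major triad on G = scale degree 4 → IV.
A7/E: root A is the dominant; dominant seventh chord there is V43.
D: root D is the tonic; major triad there is I.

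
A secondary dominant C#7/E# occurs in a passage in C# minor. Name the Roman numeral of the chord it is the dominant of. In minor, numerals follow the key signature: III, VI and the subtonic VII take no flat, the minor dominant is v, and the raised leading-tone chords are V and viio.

iv

The chord is a dominant seventh chord on C#.
A dominant resolves down a perfect fifth: C# → F#. In C# minor, F# is scale degree 4, i.e. iv.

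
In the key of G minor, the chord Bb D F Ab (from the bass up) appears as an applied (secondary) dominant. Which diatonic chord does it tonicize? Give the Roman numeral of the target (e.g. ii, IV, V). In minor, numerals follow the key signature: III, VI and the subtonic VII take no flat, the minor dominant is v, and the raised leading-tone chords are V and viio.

VI

The chord is a dominant seventh chord on Bb.
A dominant resolves down a perfect fifth: Bb → Eb. In G minor, Eb is scale degree 6, i.e. VI.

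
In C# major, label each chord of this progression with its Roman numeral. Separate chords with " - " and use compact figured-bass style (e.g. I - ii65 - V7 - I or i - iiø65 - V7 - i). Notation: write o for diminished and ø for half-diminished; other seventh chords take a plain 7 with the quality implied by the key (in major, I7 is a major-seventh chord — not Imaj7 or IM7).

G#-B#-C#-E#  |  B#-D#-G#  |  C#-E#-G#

I43 - V6 - I

G#-B#-C#-E#: root C# is the tonic; major seventh chord there is I43.
B#-D#-G#: root G# is the dominant; major triad there is V6.
C#-E#-G#: major triad on C# = scale degree 1 → I.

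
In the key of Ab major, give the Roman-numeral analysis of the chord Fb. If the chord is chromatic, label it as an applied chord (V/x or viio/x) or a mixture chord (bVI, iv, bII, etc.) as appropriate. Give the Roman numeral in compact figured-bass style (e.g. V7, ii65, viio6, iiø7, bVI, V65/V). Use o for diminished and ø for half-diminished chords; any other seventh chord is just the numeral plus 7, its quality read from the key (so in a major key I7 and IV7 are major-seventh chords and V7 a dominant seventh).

The pitches Fb-Ab-Cb form a major triad rooted on Fb.
Fb is the lowered sixth degree of Ab major (diatonic 6 would be F). This is a major triad on the lowered sixth degree, borrowed from the parallel minor.

bVI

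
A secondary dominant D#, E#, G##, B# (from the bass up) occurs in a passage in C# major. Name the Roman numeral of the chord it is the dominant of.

vi

The chord is a dominant seventh chord on E#.
A dominant resolves down a perfect fifth: E# → A#. In C# major, A# is scale degree 6, i.e. vi.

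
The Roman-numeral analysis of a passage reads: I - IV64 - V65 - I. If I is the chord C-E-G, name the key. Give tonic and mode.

C major

The chord C is a major triad rooted on C; its label is I.
If C is scale degree 1 and the mode makes that degree carry a major triad, the tonic is C and the mode is major.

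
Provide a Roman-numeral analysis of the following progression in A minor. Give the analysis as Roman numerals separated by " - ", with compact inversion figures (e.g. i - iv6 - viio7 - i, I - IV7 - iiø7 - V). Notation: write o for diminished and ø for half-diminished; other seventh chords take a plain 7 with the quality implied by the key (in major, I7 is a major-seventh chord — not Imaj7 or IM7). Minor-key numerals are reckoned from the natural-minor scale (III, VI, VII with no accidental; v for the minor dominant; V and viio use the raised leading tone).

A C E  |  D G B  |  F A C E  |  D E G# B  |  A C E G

A-C-E: minor triad on A = scale degree 1 → i.
D-G-B: major triad on G = scale degree 7 → VII64.
F-A-C-E: root F is the submediant; major seventh chord there is VI7.
D-E-G#-B has root E, degree 5 in A minor, so V42.
A-C-E-G: root A is the tonic; minor seventh chord there is i7.

i - VII64 - VI7 - V42 - i7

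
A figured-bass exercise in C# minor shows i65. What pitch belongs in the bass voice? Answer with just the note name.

E

i in C# minor has root C#; the chord is C#-E-G#-B.
The figure 65 means first inversion — the third is in the bass.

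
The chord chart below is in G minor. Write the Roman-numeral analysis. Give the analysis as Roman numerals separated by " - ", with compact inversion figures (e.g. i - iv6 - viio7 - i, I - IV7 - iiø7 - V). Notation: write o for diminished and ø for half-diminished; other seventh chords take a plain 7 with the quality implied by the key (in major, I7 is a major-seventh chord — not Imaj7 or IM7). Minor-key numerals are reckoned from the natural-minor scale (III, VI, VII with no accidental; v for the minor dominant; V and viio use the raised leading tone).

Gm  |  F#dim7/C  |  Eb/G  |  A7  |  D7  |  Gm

i - viio43 - VI6 - V7/V - V7 - i

Gm: minor triad on G = scale degree 1 → i.
F#dim7/C: root F# is the leading tone; fully diminished seventh chord there is viio43.
Eb/G: major triad on Eb = scale degree 6 → VI6.
A7 is the secondary dominant of V (dominant seventh chord on A): V7/V.
D7 has root D, degree 5 in G minor, so V7.
Gm: minor triad on G = scale degree 1 → i.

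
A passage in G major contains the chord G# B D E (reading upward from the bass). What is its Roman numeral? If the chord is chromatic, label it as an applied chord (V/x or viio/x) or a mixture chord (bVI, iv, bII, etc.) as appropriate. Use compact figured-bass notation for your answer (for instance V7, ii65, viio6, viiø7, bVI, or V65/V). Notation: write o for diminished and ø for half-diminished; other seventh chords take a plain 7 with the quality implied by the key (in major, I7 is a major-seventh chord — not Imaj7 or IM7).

V65/ii

Stacked in thirds the chord is E-G#-B-D: a dominant seventh chord on E.
E is not a diatonic chord root with this quality in G major, but it lies a perfect fifth above A (ii), so the chord functions as an applied dominant of ii.
With G# in the bass the chord is in first inversion, so the figured bass is 65.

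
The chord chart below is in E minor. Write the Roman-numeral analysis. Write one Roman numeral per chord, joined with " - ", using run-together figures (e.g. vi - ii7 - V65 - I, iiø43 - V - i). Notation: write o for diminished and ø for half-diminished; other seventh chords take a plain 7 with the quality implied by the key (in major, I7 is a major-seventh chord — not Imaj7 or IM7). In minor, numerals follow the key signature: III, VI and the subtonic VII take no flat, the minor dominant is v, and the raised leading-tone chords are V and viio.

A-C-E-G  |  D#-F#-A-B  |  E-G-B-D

iv7 - V65 - i7

A-C-E-G: root A is the subdominant; minor seventh chord there is iv7.
D#-F#-A-B: dominant seventh chord on B = scale degree 5 → V65.
E-G-B-D: minor seventh chord on E = scale degree 1 → i7.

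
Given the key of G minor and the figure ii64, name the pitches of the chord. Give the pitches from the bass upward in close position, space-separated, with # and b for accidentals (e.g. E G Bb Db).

E A C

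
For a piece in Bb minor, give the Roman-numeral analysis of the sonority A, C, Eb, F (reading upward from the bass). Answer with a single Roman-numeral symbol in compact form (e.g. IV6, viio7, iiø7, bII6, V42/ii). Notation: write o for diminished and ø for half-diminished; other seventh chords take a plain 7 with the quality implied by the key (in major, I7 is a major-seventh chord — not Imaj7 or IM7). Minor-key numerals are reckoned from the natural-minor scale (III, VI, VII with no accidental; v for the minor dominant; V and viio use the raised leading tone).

V65

Stacked in thirds the chord is F-A-C-Eb: a dominant seventh chord on F.
In Bb minor, F is the dominant; the diatonic dominant seventh chord there is V7.
With A in the bass the chord is in first inversion, so the figured bass is 65.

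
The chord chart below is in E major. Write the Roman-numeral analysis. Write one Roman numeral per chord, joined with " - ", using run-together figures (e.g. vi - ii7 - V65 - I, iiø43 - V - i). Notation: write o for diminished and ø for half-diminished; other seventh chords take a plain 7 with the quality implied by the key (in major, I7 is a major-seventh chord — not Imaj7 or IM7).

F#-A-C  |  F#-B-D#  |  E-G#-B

iio - V64 - I

F#-A-C: F# with this quality isn't in the key; it's iio, borrowed from the parallel minor.
F#-B-D#: root B is the dominant; major triad there is V64.
E-G#-B has root E, degree 1 in E major, so I.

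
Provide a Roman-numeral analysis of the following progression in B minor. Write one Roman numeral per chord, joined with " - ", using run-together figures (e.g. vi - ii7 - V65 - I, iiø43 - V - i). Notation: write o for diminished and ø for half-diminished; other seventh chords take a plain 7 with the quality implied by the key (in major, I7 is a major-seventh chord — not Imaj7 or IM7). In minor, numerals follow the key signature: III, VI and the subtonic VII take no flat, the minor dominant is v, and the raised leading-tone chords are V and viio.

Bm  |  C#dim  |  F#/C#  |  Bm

i - iio - V64 - i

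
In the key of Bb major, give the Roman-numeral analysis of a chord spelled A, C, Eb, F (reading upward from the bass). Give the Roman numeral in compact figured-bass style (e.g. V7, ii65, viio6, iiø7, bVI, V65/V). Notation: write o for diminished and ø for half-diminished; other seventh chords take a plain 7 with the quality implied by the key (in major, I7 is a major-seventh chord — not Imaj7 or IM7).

V65

Stacked in thirds the chord is F-A-C-Eb: a dominant seventh chord on F.
F is scale degree 5 in Bb major, and a dominant seventh chord on that degree is written V7.
With A in the bass the chord is in first inversion, so the figured bass is 65.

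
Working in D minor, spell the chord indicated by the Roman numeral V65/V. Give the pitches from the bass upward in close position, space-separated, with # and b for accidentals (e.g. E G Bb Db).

G# B D E

The slash means an applied dominant: we want the dominant of V. In D minor, V is A major, and its dominant is built on E.
Building a dominant seventh chord on E gives E-G#-B-D.
With the 65 figure the chord is in first inversion; from the bass G# upward in close position it reads G#-B-D-E.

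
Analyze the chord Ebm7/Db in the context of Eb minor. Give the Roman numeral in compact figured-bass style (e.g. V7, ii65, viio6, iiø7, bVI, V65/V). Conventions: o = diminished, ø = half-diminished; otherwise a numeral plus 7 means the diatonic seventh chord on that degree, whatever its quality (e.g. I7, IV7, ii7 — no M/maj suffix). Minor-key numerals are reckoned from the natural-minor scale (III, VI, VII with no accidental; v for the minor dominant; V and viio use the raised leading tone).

i42

Stacked in thirds the chord is Eb-Gb-Bb-Db: a minor seventh chord on Eb.
In Eb minor, Eb is the tonic; the diatonic minor seventh chord there is i7.
With Db in the bass the chord is in third inversion, so the figured bass is 42.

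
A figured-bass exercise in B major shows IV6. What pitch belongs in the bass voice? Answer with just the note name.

IV in B major has root E; the chord is E-G#-B.
The figure 6 means first inversion — the third is in the bass.

G#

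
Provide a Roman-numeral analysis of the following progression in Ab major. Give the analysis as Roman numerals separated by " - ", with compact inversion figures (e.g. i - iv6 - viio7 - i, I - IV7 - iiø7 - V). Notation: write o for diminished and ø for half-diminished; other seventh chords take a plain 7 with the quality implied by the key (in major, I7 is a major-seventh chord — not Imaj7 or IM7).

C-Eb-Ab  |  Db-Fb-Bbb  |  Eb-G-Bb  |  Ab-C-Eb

I6 - bII6 - V - I

C-Eb-Ab has root Ab, degree 1 in Ab major, so I6.
Db-Fb-Bbb: major triad on Bbb — chromatic; Bbb is the lowered second degree, so this is the Neapolitan sixth, bII6 (third, Db, in the bass — hence the 6).
Eb-G-Bb: major triad on Eb = scale degree 5 → V.
Ab-C-Eb: root Ab is the tonic; major triad there is I.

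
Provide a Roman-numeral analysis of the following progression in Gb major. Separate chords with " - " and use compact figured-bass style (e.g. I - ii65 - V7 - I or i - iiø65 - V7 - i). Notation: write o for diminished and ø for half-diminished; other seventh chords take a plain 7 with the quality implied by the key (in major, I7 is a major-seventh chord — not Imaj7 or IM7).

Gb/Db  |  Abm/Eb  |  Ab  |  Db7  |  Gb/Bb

I64 - ii64 - V/V - V7 - I6

Gb/Db: major triad on Gb = scale degree 1 → I64.
Abm/Eb: minor triad on Ab = scale degree 2 → ii64.
Ab: chromatic; Ab is V of V, so V/V.
Db7: dominant seventh chord on Db = scale degree 5 → V7.
Gb/Bb: root Gb is the tonic; major triad there is I6.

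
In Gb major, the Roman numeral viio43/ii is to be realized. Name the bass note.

The applied chord viio43/ii is rooted on G: G-Bb-Db-Fb.
The figure 43 means second inversion — the fifth is in the bass.

Db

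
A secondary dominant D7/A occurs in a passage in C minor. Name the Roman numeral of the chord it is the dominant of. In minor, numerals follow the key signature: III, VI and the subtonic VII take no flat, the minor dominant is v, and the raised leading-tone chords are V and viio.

The chord is a dominant seventh chord on D.
A dominant resolves down a perfect fifth: D → G. In C minor, G is scale degree 5, i.e. V.

V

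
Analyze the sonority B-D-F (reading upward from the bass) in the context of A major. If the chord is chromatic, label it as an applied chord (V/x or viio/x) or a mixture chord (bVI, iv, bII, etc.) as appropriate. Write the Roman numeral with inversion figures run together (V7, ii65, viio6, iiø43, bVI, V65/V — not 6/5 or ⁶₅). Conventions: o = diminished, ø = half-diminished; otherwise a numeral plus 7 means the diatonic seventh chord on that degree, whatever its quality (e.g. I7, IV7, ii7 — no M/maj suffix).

iio

The pitches B-D-F form a diminished triad rooted on B.
B is the second degree of A major. This is the diminished supertonic triad, borrowed from the parallel minor.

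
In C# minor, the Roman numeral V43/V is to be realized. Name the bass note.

The applied chord V43/V is rooted on D#: D#-F##-A#-C#.
The figure 43 means second inversion — the fifth is in the bass.

A#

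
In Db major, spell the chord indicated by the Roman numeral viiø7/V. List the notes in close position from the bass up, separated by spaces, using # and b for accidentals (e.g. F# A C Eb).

The slash marks an applied leading-tone chord: viio of V. In Db major, V is Ab, so the leading tone to it is G, a half step below.
Building a half-diminished seventh chord on G gives G-Bb-Db-F.

G Bb Db F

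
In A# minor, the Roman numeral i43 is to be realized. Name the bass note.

E#

i in A# minor has root A#; the chord is A#-C#-E#-G#.
The figure 43 means second inversion — the fifth is in the bass.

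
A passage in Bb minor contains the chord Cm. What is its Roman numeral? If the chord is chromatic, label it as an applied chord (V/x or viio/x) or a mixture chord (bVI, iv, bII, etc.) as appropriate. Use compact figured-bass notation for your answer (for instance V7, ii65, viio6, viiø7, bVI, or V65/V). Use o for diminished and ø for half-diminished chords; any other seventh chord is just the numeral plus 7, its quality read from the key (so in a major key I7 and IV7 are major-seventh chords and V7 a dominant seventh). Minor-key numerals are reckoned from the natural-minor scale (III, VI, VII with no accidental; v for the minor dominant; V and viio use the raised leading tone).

The pitches C-Eb-G form a minor triad rooted on C.
C is the second degree of Bb minor. This is the minor supertonic, borrowed from the parallel major (the Dorian ii).

ii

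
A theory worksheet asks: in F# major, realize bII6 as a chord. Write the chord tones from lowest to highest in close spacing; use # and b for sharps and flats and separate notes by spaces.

B D G

Scale degree 2 in F# major is G#; lowering it a half step gives G. bII6 is the Neapolitan sixth — a major triad on the lowered second degree, here in its customary first inversion.
So the chord is G-B-D, a major triad.
The figured bass 6 indicates first inversion, placing the third (B) in the bass: B-D-G.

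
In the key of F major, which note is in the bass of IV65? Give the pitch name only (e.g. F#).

IV in F major has root Bb; the chord is Bb-D-F-A.
The figure 65 means first inversion — the third is in the bass.

D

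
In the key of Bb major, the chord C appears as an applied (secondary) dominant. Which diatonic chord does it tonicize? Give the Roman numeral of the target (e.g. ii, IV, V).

The chord is a major triad on C.
A dominant resolves down a perfect fifth: C → F. In Bb major, F is scale degree 5, i.e. V.

V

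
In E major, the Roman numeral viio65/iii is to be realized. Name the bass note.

A#

The applied chord viio65/iii is rooted on F##: F##-A#-C#-E.
The figure 65 means first inversion — the third is in the bass.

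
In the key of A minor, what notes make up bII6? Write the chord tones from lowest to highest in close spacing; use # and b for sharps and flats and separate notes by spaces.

D F Bb

bII6 is the Neapolitan sixth — a major triad on the lowered second degree, here in its customary first inversion. In A minor that root is Bb.
So the chord is Bb-D-F.
The figured bass 6 indicates first inversion, placing the third (D) in the bass: D-F-Bb.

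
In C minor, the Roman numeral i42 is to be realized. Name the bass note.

Bb

i in C minor has root C; the chord is C-Eb-G-Bb.
The figure 42 means third inversion — the seventh is in the bass.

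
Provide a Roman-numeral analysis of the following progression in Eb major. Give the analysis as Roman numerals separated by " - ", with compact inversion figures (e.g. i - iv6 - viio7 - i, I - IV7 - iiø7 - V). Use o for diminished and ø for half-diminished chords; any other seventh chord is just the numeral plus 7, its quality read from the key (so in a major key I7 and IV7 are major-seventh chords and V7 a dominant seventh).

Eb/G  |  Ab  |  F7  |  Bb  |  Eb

I6 - IV - V7/V - V - I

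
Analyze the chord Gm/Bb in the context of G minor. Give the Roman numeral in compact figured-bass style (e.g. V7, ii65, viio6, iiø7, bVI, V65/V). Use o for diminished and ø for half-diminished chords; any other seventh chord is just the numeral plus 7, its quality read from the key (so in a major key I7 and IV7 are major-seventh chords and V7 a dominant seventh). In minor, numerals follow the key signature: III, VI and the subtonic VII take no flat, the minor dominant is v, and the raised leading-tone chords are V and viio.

i6

Stacked in thirds the chord is G-Bb-D: a minor triad on G.
In G minor, G is the tonic; the diatonic minor triad there is i.
With Bb in the bass the chord is in first inversion, so the figured bass is 6.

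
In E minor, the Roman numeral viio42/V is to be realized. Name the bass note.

G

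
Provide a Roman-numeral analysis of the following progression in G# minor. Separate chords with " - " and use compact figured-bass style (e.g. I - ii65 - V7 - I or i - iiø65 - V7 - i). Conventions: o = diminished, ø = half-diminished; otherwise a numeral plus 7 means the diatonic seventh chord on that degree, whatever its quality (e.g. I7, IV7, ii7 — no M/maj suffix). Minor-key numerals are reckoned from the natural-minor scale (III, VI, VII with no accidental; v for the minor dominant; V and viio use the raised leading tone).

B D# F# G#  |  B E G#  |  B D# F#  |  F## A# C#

B-D#-F#-G#: root G# is the tonic; minor seventh chord there is i65.
B-E-G#: root E is the submediant; major triad there is VI64.
B-D#-F#: root B is the mediant; major triad there is III.
F##-A#-C#: diminished triad on F## = scale degree 7 → viio.

i65 - VI64 - III - viio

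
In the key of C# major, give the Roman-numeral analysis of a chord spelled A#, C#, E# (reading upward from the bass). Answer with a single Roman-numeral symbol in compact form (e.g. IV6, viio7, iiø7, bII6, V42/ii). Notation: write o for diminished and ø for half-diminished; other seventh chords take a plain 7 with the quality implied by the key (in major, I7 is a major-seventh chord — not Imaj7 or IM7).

The pitches A#-C#-E# form a minor triad rooted on A#.
A# is scale degree 6 in C# major, and a minor triad on that degree is written vi.

vi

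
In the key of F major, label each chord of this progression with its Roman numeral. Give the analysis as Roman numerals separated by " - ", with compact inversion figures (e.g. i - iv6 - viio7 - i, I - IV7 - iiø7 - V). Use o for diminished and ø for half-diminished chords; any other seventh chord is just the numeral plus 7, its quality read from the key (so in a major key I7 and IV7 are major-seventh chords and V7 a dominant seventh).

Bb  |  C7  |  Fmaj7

Bb has root Bb, degree 4 in F major, so IV.
C7: root C is the dominant; dominant seventh chord there is V7.
Fmaj7: major seventh chord on F = scale degree 1 → I7.

IV - V7 - I7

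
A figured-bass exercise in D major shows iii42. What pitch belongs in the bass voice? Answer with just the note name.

iii in D major has root F#; the chord is F#-A-C#-E.
The figure 42 means third inversion — the seventh is in the bass.

E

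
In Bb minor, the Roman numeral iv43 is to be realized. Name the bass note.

iv in Bb minor has root Eb; the chord is Eb-Gb-Bb-Db.
The figure 43 means second inversion — the fifth is in the bass.

Bb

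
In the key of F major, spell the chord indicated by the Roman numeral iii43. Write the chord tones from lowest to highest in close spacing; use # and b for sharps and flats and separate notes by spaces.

The numeral's case and figure indicate a minor seventh chord. In F major its root, scale degree 3, is A.
Stacking thirds from A gives A-C-E-G.
With the 43 figure the chord is in second inversion; from the bass E upward in close position it reads E-G-A-C.

E G A C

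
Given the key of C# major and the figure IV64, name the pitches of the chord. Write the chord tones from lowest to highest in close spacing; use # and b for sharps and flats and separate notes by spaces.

C# F# A#

The numeral's case and figure indicate a major triad. In C# major its root, scale degree 4, is F#.
Stacking thirds from F# gives F#-A#-C#.
The figured bass 64 indicates second inversion, placing the fifth (C#) in the bass: C#-F#-A#.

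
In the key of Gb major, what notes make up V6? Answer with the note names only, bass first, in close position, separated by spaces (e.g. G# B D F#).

F Ab Db

The numeral's case and figure indicate a major triad. In Gb major its root, the dominant, is Db.
That chord is spelled Db-F-Ab.
With the 6 figure the chord is in first inversion; from the bass F upward in close position it reads F-Ab-Db.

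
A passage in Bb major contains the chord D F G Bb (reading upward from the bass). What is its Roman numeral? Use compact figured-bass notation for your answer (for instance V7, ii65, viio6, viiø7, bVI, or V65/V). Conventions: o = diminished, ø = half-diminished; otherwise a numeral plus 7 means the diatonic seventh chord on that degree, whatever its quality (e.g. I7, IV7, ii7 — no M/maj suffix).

Stacked in thirds the chord is G-Bb-D-F: a minor seventh chord on G.
In Bb major, G is the submediant; the diatonic minor seventh chord there is vi7.
With D in the bass the chord is in second inversion, so the figured bass is 43.

vi43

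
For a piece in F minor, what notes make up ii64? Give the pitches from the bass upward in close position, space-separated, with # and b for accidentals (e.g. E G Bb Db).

Scale degree 2 in F minor is G; here the chord built on it is altered to a minor triad. ii64 is the minor supertonic, borrowed from the parallel major (the Dorian ii).
So the chord is G-Bb-D.
With the 64 figure the chord is in second inversion; from the bass D upward in close position it reads D-G-Bb.

D G Bb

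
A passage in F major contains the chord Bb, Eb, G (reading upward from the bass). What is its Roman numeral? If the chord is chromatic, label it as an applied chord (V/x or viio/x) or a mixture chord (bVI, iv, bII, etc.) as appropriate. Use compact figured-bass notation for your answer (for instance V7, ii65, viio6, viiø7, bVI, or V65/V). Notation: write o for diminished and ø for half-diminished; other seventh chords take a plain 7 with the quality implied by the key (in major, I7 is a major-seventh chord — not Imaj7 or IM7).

bVII64

The pitches Eb-G-Bb form a major triad rooted on Eb.
Eb is the lowered seventh degree of F major (diatonic 7 would be E). This is a major triad on the lowered seventh degree (the subtonic), borrowed from the parallel minor.
With Bb in the bass the chord is in second inversion, so the figured bass is 64.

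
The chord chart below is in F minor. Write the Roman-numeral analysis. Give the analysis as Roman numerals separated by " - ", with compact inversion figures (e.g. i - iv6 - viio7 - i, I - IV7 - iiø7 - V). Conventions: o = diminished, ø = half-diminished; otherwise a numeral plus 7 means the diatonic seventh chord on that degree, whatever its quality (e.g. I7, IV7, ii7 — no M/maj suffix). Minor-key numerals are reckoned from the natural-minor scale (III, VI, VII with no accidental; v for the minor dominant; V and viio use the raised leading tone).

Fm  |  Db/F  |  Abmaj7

Fm: minor triad on F = scale degree 1 → i.
Db/F: major triad on Db = scale degree 6 → VI6.
Abmaj7: root Ab is the mediant; major seventh chord there is III7.

i - VI6 - III7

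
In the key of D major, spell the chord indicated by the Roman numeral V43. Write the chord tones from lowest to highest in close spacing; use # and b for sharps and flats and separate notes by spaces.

In D major, the dominant is A, and the diatonic chord built there is a dominant seventh chord.
Stacking thirds from A gives A-C#-E-G.
With the 43 figure the chord is in second inversion; from the bass E upward in close position it reads E-G-A-C#.

E G A C#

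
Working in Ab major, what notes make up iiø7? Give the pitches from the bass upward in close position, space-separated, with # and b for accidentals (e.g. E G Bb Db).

Bb Db Fb Ab

Scale degree 2 in Ab major is Bb; here the chord built on it is altered to a half-diminished seventh chord. iiø7 is the half-diminished supertonic seventh, borrowed from the parallel minor.
So the chord is Bb-Db-Fb-Ab, a half-diminished seventh chord.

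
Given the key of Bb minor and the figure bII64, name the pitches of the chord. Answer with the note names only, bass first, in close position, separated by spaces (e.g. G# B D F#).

Gb Cb Eb

bII64 is the Neapolitan chord — a major triad on the lowered second degree. In Bb minor that root is Cb.
So the chord is Cb-Eb-Gb.
The figured bass 64 indicates second inversion, placing the fifth (Gb) in the bass: Gb-Cb-Eb.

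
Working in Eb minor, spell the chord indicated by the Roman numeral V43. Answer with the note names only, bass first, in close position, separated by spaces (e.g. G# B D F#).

F Ab Bb D

In Eb minor, the fifth degree is Bb. The dominant is major (leading tone raised), so V is a dominant seventh chord.
That chord is spelled Bb-D-F-Ab.
The figured bass 43 indicates second inversion, placing the fifth (F) in the bass: F-Ab-Bb-D.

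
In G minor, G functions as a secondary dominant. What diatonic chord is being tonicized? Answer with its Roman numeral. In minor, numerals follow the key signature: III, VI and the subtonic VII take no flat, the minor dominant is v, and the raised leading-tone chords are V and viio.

iv

The chord is a major triad on G.
A dominant resolves down a perfect fifth: G → C. In G minor, C is scale degree 4, i.e. iv.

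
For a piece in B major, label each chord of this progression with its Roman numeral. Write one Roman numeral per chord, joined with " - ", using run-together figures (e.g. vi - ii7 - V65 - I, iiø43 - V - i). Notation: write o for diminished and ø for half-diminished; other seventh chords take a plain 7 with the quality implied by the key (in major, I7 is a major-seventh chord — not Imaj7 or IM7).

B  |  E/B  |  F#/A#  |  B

I - IV64 - V6 - I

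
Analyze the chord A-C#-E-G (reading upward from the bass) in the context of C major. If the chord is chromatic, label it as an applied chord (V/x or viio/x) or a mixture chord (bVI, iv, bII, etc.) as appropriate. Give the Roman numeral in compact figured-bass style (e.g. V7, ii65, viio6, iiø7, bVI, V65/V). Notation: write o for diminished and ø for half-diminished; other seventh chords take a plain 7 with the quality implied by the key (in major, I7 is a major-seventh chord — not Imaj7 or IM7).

The pitches A-C#-E-G form a dominant seventh chord rooted on A.
A is not a diatonic chord root with this quality in C major, but it lies a perfect fifth above D (ii), so the chord functions as an applied dominant of ii.

V7/ii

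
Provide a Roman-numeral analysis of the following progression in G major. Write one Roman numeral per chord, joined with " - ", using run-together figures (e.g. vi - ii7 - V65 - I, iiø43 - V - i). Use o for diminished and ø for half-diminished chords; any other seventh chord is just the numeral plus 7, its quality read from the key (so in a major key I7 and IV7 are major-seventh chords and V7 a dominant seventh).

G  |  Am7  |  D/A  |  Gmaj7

G: root G is the tonic; major triad there is I.
Am7: root A is the supertonic; minor seventh chord there is ii7.
D/A: root D is the dominant; major triad there is V64.
Gmaj7: major seventh chord on G = scale degree 1 → I7.

I - ii7 - V64 - I7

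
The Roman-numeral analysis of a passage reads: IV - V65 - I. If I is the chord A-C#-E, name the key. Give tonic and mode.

A major

I is given as A-C#-E — a major triad with root A.
If A is scale degree 1 and the mode makes that degree carry a major triad, the tonic is A and the mode is major.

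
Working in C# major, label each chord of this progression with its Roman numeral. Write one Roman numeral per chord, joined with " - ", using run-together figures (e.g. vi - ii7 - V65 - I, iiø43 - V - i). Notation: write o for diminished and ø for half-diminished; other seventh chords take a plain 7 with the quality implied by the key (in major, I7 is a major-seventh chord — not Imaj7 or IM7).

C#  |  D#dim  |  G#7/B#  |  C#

I - iio - V65 - I

C# has root C#, degree 1 in C# major, so I.
D#dim: D# with this quality isn't in the key; it's iio, borrowed from the parallel minor.
G#7/B#: dominant seventh chord on G# = scale degree 5 → V65.
C#: root C# is the tonic; major triad there is I.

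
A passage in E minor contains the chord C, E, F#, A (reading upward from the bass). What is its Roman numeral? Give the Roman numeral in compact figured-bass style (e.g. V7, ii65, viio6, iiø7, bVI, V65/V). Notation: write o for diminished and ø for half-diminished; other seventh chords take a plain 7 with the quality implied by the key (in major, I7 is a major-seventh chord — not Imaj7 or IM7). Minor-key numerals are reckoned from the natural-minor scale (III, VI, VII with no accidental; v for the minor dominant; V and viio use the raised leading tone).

iiø43

Stacked in thirds the chord is F#-A-C-E: a half-diminished seventh chord on F#.
In E minor, F# is the supertonic; the diatonic half-diminished seventh chord there is iiø7.
With C in the bass the chord is in second inversion, so the figured bass is 43.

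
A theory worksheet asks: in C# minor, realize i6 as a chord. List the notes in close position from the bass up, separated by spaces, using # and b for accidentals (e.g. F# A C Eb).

E G# C#

The numeral's case and figure indicate a minor triad. In C# minor its root, scale degree 1, is C#.
That chord is spelled C#-E-G#.
The figured bass 6 indicates first inversion, placing the third (E) in the bass: E-G#-C#.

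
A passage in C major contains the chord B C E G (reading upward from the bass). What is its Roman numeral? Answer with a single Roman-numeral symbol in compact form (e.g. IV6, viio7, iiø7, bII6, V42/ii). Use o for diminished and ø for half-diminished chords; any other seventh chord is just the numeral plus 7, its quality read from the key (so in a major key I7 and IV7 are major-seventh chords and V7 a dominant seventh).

Stacked in thirds the chord is C-E-G-B: a major seventh chord on C.
In C major, C is the tonic; the diatonic major seventh chord there is I7.
With B in the bass the chord is in third inversion, so the figured bass is 42.

I42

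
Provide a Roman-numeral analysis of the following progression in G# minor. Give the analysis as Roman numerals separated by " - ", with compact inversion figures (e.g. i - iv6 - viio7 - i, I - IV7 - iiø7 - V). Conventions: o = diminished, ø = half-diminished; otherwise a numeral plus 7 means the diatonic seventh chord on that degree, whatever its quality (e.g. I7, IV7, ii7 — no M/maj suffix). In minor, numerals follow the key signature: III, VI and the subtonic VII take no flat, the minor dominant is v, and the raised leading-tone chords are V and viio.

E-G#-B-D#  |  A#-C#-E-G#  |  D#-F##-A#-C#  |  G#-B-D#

E-G#-B-D#: root E is the submediant; major seventh chord there is VI7.
A#-C#-E-G# has root A#, degree 2 in G# minor, so iiø7.
D#-F##-A#-C#: dominant seventh chord on D# = scale degree 5 → V7.
G#-B-D#: minor triad on G# = scale degree 1 → i.

VI7 - iiø7 - V7 - i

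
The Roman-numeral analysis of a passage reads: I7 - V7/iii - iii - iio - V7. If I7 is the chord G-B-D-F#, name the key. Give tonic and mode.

G major

I7 is given as G-B-D-F# — a major seventh chord with root G.
If G is scale degree 1 and the mode makes that degree carry a major seventh chord, the tonic is G and the mode is major.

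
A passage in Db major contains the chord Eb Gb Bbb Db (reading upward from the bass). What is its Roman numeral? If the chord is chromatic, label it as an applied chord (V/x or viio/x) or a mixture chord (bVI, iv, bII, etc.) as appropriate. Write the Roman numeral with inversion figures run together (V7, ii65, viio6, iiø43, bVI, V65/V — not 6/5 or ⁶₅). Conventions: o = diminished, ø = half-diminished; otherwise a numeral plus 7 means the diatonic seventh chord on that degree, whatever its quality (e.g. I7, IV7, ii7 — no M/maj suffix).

iiø7

The pitches Eb-Gb-Bbb-Db form a half-diminished seventh chord rooted on Eb.
Eb is the second degree of Db major. This is the half-diminished supertonic seventh, borrowed from the parallel minor.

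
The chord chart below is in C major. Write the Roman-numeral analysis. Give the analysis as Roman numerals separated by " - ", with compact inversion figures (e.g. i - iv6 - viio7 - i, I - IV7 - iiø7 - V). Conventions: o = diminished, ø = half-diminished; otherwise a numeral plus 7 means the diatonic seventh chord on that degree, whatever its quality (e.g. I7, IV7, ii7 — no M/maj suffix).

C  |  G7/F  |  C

I - V42 - I

C: root C is the tonic; major triad there is I.
G7/F has root G, degree 5 in C major, so V42.
C: root C is the tonic; major triad there is I.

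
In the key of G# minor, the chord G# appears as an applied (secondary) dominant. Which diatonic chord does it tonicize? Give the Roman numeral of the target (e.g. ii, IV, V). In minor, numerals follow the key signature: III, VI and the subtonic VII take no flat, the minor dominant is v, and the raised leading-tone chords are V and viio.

The chord is a major triad on G#.
A dominant resolves down a perfect fifth: G# → C#. In G# minor, C# is scale degree 4, i.e. iv.

iv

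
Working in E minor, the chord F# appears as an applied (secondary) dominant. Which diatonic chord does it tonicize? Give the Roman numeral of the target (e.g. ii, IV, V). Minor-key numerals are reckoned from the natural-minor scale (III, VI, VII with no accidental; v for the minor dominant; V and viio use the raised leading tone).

The chord is a major triad on F#.
A dominant resolves down a perfect fifth: F# → B. In E minor, B is scale degree 5, i.e. V.

V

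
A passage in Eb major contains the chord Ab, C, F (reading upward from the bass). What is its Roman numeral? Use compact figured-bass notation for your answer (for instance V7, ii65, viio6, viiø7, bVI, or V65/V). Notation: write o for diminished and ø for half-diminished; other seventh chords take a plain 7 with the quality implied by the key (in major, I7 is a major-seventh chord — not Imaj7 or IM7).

Stacked in thirds the chord is F-Ab-C: a minor triad on F.
F is scale degree 2 in Eb major, and a minor triad on that degree is written ii.
With Ab in the bass the chord is in first inversion, so the figured bass is 6.

ii6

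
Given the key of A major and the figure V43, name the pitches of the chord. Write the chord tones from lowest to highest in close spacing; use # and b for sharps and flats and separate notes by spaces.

B D E G#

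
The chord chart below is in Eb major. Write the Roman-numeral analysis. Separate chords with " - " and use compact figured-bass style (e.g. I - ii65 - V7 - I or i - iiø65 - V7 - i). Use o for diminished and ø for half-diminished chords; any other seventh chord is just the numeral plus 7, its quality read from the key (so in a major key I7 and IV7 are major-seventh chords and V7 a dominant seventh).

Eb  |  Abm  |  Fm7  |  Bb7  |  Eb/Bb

Eb: root Eb is the tonic; major triad there is I.
Abm: Ab with this quality isn't in the key; it's iv, borrowed from the parallel minor.
Fm7: root F is the supertonic; minor seventh chord there is ii7.
Bb7 has root Bb, degree 5 in Eb major, so V7.
Eb/Bb has root Eb, degree 1 in Eb major, so I64.

I - iv - ii7 - V7 - I64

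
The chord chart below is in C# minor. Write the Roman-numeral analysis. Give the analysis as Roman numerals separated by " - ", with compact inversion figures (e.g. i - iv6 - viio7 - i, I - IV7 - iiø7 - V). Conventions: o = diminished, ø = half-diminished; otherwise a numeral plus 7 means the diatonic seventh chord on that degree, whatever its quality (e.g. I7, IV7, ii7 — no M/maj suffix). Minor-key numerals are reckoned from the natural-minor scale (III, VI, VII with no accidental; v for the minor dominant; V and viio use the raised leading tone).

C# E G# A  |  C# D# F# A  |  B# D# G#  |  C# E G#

VI65 - iiø42 - V6 - i

C#-E-G#-A: major seventh chord on A = scale degree 6 → VI65.
C#-D#-F#-A: root D# is the supertonic; half-diminished seventh chord there is iiø42.
B#-D#-G# has root G#, degree 5 in C# minor, so V6.
C#-E-G#: minor triad on C# = scale degree 1 → i.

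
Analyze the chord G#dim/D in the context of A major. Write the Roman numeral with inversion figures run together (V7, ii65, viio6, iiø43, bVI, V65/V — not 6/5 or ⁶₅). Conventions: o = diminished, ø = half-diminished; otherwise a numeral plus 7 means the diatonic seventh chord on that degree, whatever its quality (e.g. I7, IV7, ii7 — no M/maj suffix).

Stacked in thirds the chord is G#-B-D: a diminished triad on G#.
In A major, G# is the leading tone; the diatonic diminished triad there is viio.
With D in the bass the chord is in second inversion, so the figured bass is 64.

viio64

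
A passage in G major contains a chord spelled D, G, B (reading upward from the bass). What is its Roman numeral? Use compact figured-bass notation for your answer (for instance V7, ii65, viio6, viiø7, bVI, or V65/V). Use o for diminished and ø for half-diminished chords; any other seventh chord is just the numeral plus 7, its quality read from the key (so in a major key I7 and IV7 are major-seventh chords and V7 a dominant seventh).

I64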